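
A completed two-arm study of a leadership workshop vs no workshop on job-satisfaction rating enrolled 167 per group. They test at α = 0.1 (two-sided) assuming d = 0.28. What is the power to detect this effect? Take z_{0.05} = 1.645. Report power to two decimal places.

For two equal groups, power = Φ(d·√(n/2) − z_{α/2}).
d·√(n/2) = 0.28 × √(167/2) = 0.28 × 9.138 = 2.559.
z_β = 2.559 − 1.645 = 0.914.
Power = Φ(0.914) = 0.820.

power ≈ 0.82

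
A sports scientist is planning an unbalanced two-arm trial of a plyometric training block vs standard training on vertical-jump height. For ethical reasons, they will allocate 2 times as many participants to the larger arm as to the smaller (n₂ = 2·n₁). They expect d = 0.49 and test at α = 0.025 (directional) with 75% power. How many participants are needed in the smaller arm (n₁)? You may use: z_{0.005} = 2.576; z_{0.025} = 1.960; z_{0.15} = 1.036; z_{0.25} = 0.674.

n₁ = 44

With allocation ratio k = n₂/n₁ = 2, Var(x̄₁−x̄₂) = σ²(1/n₁ + 1/(k·n₁)) = σ²·(k+1)/(k·n₁).
So n₁ = (1 + 1/k)·((z_{α} + z_β)/d)² = 1.500 × (2.634/0.49)².
n₁ = 1.500 × 28.90 = 43.3.
Round up: n₁ = 44, giving n₂ = 2 × 44 = 88.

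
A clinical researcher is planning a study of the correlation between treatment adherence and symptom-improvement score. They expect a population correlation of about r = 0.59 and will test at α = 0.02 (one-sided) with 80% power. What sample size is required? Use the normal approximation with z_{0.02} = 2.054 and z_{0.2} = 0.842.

Fisher's z: C = ½·ln((1+r)/(1−r)) = ½·ln(3.8780) = 0.6777.
n = ((z_{α} + z_β)/C)² + 3.
(2.054 + 0.842) / 0.6777 = 2.896 / 0.6777 = 4.273.
n = 4.273² + 3 = 18.26 + 3 = 21.3.
Round up.

n = 22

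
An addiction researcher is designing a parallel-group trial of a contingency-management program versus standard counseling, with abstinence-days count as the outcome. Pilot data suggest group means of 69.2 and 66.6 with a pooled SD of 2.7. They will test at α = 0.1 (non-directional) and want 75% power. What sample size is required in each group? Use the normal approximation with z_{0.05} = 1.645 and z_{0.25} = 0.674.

Cohen's d = |M₁ − M₂| / SD_pooled = |69.2 − 66.6| / 2.7 = 2.6 / 2.7 = 0.963.
For two independent groups with equal n: n = 2·((z_{α/2} + z_β) / d)².
z_{α/2} + z_β = 1.645 + 0.674 = 2.319.
n = 2 × (2.319 / 0.963)² = 2 × 2.408² = 2 × 5.80 = 11.6.
Round up to the next whole participant.

n = 12 per group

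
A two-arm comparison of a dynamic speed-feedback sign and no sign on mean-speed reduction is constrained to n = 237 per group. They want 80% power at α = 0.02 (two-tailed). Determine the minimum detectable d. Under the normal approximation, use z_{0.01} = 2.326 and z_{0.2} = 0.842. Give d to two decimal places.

For two independent groups of n = 237 each: d_min = (z_{α/2} + z_β)·√(2/n).
z-sum = 2.326 + 0.842 = 3.168.
d_min = 3.168 × √(2/237) = 3.168 × 0.0919 = 0.291.

d_min ≈ 0.29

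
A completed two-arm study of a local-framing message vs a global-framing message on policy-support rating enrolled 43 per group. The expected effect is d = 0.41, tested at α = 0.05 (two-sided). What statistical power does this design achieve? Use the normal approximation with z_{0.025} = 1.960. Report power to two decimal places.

power ≈ 0.48

For two equal groups, power = Φ(d·√(n/2) − z_{α/2}).
d·√(n/2) = 0.41 × √(43/2) = 0.41 × 4.637 = 1.901.
z_β = 1.901 − 1.960 = -0.059.
Power = Φ(-0.059) = 0.477.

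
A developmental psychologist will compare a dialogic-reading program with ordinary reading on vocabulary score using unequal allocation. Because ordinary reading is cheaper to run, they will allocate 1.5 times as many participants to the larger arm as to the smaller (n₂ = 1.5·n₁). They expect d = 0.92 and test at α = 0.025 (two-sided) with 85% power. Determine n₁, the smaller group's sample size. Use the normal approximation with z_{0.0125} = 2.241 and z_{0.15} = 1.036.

With allocation ratio k = n₂/n₁ = 1.5, Var(x̄₁−x̄₂) = σ²(1/n₁ + 1/(k·n₁)) = σ²·(k+1)/(k·n₁).
So n₁ = (1 + 1/k)·((z_{α/2} + z_β)/d)² = 1.667 × (3.277/0.92)².
n₁ = 1.667 × 12.69 = 21.1.
Round up: n₁ = 22, giving n₂ = 1.5 × 22 = 33.

n₁ = 22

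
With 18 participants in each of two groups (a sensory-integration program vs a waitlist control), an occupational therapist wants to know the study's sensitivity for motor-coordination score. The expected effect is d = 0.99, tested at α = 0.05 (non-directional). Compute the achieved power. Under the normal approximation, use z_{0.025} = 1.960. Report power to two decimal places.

For two equal groups, power = Φ(d·√(n/2) − z_{α/2}).
d·√(n/2) = 0.99 × √(18/2) = 0.99 × 3.000 = 2.970.
z_β = 2.970 − 1.960 = 1.010.
Power = Φ(1.010) = 0.844.

power ≈ 0.84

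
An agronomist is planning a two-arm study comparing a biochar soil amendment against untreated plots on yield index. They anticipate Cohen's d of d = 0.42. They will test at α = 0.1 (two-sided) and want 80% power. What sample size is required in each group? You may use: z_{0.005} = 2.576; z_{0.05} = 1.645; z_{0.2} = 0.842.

n = 71 per group

For two independent groups with equal n: n = 2·((z_{α/2} + z_β) / d)².
z_{α/2} + z_β = 1.645 + 0.842 = 2.487.
n = 2 × (2.487 / 0.42)² = 2 × 5.921² = 2 × 35.06 = 70.1.
Round up to the next whole participant.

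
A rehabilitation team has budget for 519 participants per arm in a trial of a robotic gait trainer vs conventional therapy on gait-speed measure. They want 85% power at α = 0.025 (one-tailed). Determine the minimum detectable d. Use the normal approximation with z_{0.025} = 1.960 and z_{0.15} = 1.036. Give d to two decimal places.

For two independent groups of n = 519 each: d_min = (z_{α} + z_β)·√(2/n).
z-sum = 1.960 + 1.036 = 2.996.
d_min = 2.996 × √(2/519) = 2.996 × 0.0621 = 0.186.

d_min ≈ 0.19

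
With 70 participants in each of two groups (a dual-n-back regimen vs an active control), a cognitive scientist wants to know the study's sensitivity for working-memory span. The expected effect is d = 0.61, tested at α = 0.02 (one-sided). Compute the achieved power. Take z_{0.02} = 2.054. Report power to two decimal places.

power ≈ 0.94

For two equal groups, power = Φ(d·√(n/2) − z_{α}).
d·√(n/2) = 0.61 × √(70/2) = 0.61 × 5.916 = 3.609.
z_β = 3.609 − 2.054 = 1.555.
Power = Φ(1.555) = 0.940.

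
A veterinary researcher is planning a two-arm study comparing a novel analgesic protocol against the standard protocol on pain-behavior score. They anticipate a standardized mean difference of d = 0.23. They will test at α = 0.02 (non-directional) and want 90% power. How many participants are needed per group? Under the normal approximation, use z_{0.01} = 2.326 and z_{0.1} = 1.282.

For two independent groups with equal n: n = 2·((z_{α/2} + z_β) / d)².
z_{α/2} + z_β = 2.326 + 1.282 = 3.608.
n = 2 × (3.608 / 0.23)² = 2 × 15.687² = 2 × 246.08 = 492.2.
Round up to the next whole participant.

n = 493 per group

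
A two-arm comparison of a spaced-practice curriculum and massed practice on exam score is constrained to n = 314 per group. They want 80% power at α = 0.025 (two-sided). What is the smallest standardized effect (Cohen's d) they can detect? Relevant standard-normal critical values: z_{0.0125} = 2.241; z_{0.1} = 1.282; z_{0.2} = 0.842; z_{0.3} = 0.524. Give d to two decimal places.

For two independent groups of n = 314 each: d_min = (z_{α/2} + z_β)·√(2/n).
z-sum = 2.241 + 0.842 = 3.083.
d_min = 3.083 × √(2/314) = 3.083 × 0.0798 = 0.246.

d_min ≈ 0.25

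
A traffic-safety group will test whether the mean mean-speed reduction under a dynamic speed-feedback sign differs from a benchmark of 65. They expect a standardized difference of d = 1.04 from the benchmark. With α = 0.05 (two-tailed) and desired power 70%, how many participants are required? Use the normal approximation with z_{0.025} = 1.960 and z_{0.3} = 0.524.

n = 6

For a one-sample test: n = ((z_{α/2} + z_β) / d)².
z_{α/2} + z_β = 1.960 + 0.524 = 2.484.
n = (2.484 / 1.04)² = 2.388² = 5.70.
Round up.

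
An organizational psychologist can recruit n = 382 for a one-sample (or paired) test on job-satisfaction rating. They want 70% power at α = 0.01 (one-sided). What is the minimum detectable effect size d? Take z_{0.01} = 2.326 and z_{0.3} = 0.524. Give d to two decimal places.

For a single sample (or paired design) of n = 382: d_min = (z_{α} + z_β)/√n.
z-sum = 2.326 + 0.524 = 2.850.
d_min = 2.850 / √382 = 2.850 / 19.545 = 0.146.

d_min ≈ 0.15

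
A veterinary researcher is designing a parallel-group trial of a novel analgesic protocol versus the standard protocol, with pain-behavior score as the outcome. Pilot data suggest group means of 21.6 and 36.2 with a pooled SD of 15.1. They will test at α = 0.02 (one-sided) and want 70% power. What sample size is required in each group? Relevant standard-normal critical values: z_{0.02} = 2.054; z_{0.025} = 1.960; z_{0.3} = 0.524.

Cohen's d = |M₁ − M₂| / SD_pooled = |21.6 − 36.2| / 15.1 = 14.6 / 15.1 = 0.967.
For two independent groups with equal n: n = 2·((z_{α} + z_β) / d)².
z_{α} + z_β = 2.054 + 0.524 = 2.578.
n = 2 × (2.578 / 0.967)² = 2 × 2.666² = 2 × 7.11 = 14.2.
Round up to the next whole participant.

n = 15 per group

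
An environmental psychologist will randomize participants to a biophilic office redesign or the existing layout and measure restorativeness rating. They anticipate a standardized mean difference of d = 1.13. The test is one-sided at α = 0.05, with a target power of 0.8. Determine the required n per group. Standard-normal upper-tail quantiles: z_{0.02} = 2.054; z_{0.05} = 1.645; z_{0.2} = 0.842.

For two independent groups with equal n: n = 2·((z_{α} + z_β) / d)².
z_{α} + z_β = 1.645 + 0.842 = 2.487.
n = 2 × (2.487 / 1.13)² = 2 × 2.201² = 2 × 4.84 = 9.7.
Round up to the next whole participant.

n = 10 per group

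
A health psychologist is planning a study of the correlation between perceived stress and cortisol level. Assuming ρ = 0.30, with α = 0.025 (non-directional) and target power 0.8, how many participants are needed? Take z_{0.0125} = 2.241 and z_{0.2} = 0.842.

Fisher's z: C = ½·ln((1+r)/(1−r)) = ½·ln(1.8571) = 0.3095.
n = ((z_{α/2} + z_β)/C)² + 3.
(2.241 + 0.842) / 0.3095 = 3.083 / 0.3095 = 9.961.
n = 9.961² + 3 = 99.23 + 3 = 102.2.
Round up.

n = 103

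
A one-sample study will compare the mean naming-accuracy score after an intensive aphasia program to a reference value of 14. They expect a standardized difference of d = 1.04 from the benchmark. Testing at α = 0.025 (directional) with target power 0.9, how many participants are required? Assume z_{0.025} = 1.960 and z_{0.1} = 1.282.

n = 10

For a one-sample test: n = ((z_{α} + z_β) / d)².
z_{α} + z_β = 1.960 + 1.282 = 3.242.
n = (3.242 / 1.04)² = 3.117² = 9.72.
Round up.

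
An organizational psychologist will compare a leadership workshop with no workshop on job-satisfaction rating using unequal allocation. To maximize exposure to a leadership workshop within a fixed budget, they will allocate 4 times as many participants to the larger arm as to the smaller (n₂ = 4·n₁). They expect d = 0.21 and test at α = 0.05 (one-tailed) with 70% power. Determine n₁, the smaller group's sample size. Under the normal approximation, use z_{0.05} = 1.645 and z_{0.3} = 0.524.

n₁ = 134

With allocation ratio k = n₂/n₁ = 4, Var(x̄₁−x̄₂) = σ²(1/n₁ + 1/(k·n₁)) = σ²·(k+1)/(k·n₁).
So n₁ = (1 + 1/k)·((z_{α} + z_β)/d)² = 1.250 × (2.169/0.21)².
n₁ = 1.250 × 106.68 = 133.3.
Round up: n₁ = 134, giving n₂ = 4 × 134 = 536.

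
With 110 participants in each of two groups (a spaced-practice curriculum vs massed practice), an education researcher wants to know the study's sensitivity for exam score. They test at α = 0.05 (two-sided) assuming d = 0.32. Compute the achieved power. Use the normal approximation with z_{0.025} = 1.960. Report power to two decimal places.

For two equal groups, power = Φ(d·√(n/2) − z_{α/2}).
d·√(n/2) = 0.32 × √(110/2) = 0.32 × 7.416 = 2.373.
z_β = 2.373 − 1.960 = 0.413.
Power = Φ(0.413) = 0.660.

power ≈ 0.66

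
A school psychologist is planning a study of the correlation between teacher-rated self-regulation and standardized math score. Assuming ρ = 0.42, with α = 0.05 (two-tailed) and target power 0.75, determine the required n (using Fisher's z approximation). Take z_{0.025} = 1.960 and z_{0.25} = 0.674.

Fisher's z: C = ½·ln((1+r)/(1−r)) = ½·ln(2.4483) = 0.4477.
n = ((z_{α/2} + z_β)/C)² + 3.
(1.960 + 0.674) / 0.4477 = 2.634 / 0.4477 = 5.883.
n = 5.883² + 3 = 34.61 + 3 = 37.6.
Round up.

n = 38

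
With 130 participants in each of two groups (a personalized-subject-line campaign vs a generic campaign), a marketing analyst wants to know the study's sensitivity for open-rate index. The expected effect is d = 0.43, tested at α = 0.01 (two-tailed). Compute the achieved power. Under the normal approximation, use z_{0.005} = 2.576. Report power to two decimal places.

power ≈ 0.81

For two equal groups, power = Φ(d·√(n/2) − z_{α/2}).
d·√(n/2) = 0.43 × √(130/2) = 0.43 × 8.062 = 3.467.
z_β = 3.467 − 2.576 = 0.891.
Power = Φ(0.891) = 0.813.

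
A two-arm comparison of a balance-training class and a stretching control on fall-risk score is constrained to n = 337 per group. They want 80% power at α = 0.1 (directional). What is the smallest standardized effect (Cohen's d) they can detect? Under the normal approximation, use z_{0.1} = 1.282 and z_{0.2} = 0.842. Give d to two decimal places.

d_min ≈ 0.16

For two independent groups of n = 337 each: d_min = (z_{α} + z_β)·√(2/n).
z-sum = 1.282 + 0.842 = 2.124.
d_min = 2.124 × √(2/337) = 2.124 × 0.0770 = 0.164.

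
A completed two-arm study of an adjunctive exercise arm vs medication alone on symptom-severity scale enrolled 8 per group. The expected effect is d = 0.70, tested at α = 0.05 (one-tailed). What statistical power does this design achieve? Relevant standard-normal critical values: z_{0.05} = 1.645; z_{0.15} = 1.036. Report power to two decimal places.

For two equal groups, power = Φ(d·√(n/2) − z_{α}).
d·√(n/2) = 0.70 × √(8/2) = 0.70 × 2.000 = 1.400.
z_β = 1.400 − 1.645 = -0.245.
Power = Φ(-0.245) = 0.403.

power ≈ 0.40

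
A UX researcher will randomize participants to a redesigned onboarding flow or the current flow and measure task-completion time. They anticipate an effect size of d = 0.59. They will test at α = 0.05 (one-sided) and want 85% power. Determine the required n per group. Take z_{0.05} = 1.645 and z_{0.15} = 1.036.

For two independent groups with equal n: n = 2·((z_{α} + z_β) / d)².
z_{α} + z_β = 1.645 + 1.036 = 2.681.
n = 2 × (2.681 / 0.59)² = 2 × 4.544² = 2 × 20.65 = 41.3.
Round up to the next whole participant.

n = 42 per group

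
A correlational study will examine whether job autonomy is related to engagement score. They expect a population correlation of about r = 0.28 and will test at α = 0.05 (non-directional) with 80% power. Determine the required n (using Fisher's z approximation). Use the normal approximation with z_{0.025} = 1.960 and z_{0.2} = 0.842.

n = 98

Fisher's z: C = ½·ln((1+r)/(1−r)) = ½·ln(1.7778) = 0.2877.
n = ((z_{α/2} + z_β)/C)² + 3.
(1.960 + 0.842) / 0.2877 = 2.802 / 0.2877 = 9.739.
n = 9.739² + 3 = 94.85 + 3 = 97.9.
Round up.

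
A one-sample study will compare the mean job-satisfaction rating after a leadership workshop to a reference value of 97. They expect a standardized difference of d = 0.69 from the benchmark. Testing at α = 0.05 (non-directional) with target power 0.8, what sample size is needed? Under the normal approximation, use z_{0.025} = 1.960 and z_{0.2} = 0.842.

n = 17

For a one-sample test: n = ((z_{α/2} + z_β) / d)².
z_{α/2} + z_β = 1.960 + 0.842 = 2.802.
n = (2.802 / 0.69)² = 4.061² = 16.49.
Round up.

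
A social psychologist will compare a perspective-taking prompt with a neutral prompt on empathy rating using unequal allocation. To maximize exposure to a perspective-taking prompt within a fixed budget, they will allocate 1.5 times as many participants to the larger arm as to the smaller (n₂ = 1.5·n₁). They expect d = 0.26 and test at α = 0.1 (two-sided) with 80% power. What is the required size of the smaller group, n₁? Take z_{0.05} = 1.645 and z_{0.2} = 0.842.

n₁ = 153

With allocation ratio k = n₂/n₁ = 1.5, Var(x̄₁−x̄₂) = σ²(1/n₁ + 1/(k·n₁)) = σ²·(k+1)/(k·n₁).
So n₁ = (1 + 1/k)·((z_{α/2} + z_β)/d)² = 1.667 × (2.487/0.26)².
n₁ = 1.667 × 91.50 = 152.5.
Round up: n₁ = 153, giving n₂ = ⌈1.5 × 153⌉ = ⌈229.5⌉ = 230.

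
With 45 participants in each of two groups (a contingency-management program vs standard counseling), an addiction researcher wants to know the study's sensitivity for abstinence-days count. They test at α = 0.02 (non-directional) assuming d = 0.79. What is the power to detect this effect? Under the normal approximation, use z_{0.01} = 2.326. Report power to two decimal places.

power ≈ 0.92

For two equal groups, power = Φ(d·√(n/2) − z_{α/2}).
d·√(n/2) = 0.79 × √(45/2) = 0.79 × 4.743 = 3.747.
z_β = 3.747 − 2.326 = 1.421.
Power = Φ(1.421) = 0.922.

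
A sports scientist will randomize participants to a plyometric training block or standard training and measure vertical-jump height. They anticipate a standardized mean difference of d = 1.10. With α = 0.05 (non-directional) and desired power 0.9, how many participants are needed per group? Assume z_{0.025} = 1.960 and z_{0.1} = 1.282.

For two independent groups with equal n: n = 2·((z_{α/2} + z_β) / d)².
z_{α/2} + z_β = 1.960 + 1.282 = 3.242.
n = 2 × (3.242 / 1.10)² = 2 × 2.947² = 2 × 8.69 = 17.4.
Round up to the next whole participant.

n = 18 per group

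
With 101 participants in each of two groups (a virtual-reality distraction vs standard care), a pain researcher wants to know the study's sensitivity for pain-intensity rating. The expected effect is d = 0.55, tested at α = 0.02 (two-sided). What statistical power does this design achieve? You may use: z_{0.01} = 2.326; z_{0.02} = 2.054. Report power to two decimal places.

power ≈ 0.94

For two equal groups, power = Φ(d·√(n/2) − z_{α/2}).
d·√(n/2) = 0.55 × √(101/2) = 0.55 × 7.106 = 3.908.
z_β = 3.908 − 2.326 = 1.582.
Power = Φ(1.582) = 0.943.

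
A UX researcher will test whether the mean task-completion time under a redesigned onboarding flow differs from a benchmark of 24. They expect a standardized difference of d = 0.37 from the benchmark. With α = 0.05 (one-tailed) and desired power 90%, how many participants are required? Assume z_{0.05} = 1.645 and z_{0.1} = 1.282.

n = 63

For a one-sample test: n = ((z_{α} + z_β) / d)².
z_{α} + z_β = 1.645 + 1.282 = 2.927.
n = (2.927 / 0.37)² = 7.911² = 62.58.
Round up.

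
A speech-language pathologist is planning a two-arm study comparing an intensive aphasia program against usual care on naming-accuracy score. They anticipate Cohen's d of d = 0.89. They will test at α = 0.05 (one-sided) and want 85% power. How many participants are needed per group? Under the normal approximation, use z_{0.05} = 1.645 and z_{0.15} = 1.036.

n = 19 per group

For two independent groups with equal n: n = 2·((z_{α} + z_β) / d)².
z_{α} + z_β = 1.645 + 1.036 = 2.681.
n = 2 × (2.681 / 0.89)² = 2 × 3.012² = 2 × 9.07 = 18.1.
Round up to the next whole participant.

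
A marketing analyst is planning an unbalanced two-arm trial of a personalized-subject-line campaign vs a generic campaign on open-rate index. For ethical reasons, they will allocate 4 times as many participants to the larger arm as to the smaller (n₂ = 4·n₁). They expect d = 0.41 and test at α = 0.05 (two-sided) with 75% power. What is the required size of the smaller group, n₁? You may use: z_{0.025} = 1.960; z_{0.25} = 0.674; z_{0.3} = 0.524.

With allocation ratio k = n₂/n₁ = 4, Var(x̄₁−x̄₂) = σ²(1/n₁ + 1/(k·n₁)) = σ²·(k+1)/(k·n₁).
So n₁ = (1 + 1/k)·((z_{α/2} + z_β)/d)² = 1.250 × (2.634/0.41)².
n₁ = 1.250 × 41.27 = 51.6.
Round up: n₁ = 52, giving n₂ = 4 × 52 = 208.

n₁ = 52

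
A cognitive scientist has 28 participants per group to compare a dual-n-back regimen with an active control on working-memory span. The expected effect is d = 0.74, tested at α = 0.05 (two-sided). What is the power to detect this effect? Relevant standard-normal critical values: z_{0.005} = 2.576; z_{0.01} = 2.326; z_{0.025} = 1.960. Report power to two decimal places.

For two equal groups, power = Φ(d·√(n/2) − z_{α/2}).
d·√(n/2) = 0.74 × √(28/2) = 0.74 × 3.742 = 2.769.
z_β = 2.769 − 1.960 = 0.809.
Power = Φ(0.809) = 0.791.

power ≈ 0.79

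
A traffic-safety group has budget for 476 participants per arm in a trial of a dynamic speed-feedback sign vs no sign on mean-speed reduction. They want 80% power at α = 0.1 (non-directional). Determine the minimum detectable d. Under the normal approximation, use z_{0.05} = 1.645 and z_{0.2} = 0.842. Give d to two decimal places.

d_min ≈ 0.16

For two independent groups of n = 476 each: d_min = (z_{α/2} + z_β)·√(2/n).
z-sum = 1.645 + 0.842 = 2.487.
d_min = 2.487 × √(2/476) = 2.487 × 0.0648 = 0.161.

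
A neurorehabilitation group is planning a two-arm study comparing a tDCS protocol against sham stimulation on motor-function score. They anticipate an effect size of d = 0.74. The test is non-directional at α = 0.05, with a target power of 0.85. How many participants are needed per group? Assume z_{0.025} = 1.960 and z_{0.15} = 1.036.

n = 33 per group

For two independent groups with equal n: n = 2·((z_{α/2} + z_β) / d)².
z_{α/2} + z_β = 1.960 + 1.036 = 2.996.
n = 2 × (2.996 / 0.74)² = 2 × 4.049² = 2 × 16.39 = 32.8.
Round up to the next whole participant.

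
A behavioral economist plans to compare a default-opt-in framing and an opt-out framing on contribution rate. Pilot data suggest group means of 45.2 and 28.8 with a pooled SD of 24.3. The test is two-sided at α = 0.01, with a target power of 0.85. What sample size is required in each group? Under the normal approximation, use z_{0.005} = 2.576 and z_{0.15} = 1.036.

n = 58 per group

Cohen's d = |M₁ − M₂| / SD_pooled = |45.2 − 28.8| / 24.3 = 16.4 / 24.3 = 0.675.
For two independent groups with equal n: n = 2·((z_{α/2} + z_β) / d)².
z_{α/2} + z_β = 2.576 + 1.036 = 3.612.
n = 2 × (3.612 / 0.675)² = 2 × 5.351² = 2 × 28.63 = 57.3.
Round up to the next whole participant.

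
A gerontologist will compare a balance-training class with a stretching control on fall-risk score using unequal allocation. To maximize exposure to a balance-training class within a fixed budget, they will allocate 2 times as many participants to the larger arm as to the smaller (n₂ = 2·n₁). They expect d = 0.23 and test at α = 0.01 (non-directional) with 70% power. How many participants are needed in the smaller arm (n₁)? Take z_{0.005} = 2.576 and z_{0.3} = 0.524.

n₁ = 273

With allocation ratio k = n₂/n₁ = 2, Var(x̄₁−x̄₂) = σ²(1/n₁ + 1/(k·n₁)) = σ²·(k+1)/(k·n₁).
So n₁ = (1 + 1/k)·((z_{α/2} + z_β)/d)² = 1.500 × (3.100/0.23)².
n₁ = 1.500 × 181.66 = 272.5.
Round up: n₁ = 273, giving n₂ = 2 × 273 = 546.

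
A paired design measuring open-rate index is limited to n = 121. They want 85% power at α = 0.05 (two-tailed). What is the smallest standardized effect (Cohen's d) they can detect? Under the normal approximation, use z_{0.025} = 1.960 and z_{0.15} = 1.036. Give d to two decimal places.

For a single sample (or paired design) of n = 121: d_min = (z_{α/2} + z_β)/√n.
z-sum = 1.960 + 1.036 = 2.996.
d_min = 2.996 / √121 = 2.996 / 11.000 = 0.272.

d_min ≈ 0.27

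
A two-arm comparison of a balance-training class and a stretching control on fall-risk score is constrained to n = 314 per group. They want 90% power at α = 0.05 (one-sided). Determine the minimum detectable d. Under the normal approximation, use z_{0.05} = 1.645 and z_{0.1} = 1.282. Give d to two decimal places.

For two independent groups of n = 314 each: d_min = (z_{α} + z_β)·√(2/n).
z-sum = 1.645 + 1.282 = 2.927.
d_min = 2.927 × √(2/314) = 2.927 × 0.0798 = 0.234.

d_min ≈ 0.23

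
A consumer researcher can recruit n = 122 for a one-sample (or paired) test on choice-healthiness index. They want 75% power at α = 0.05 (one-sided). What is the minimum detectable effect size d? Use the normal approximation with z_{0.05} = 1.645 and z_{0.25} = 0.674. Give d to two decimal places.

d_min ≈ 0.21

For a single sample (or paired design) of n = 122: d_min = (z_{α} + z_β)/√n.
z-sum = 1.645 + 0.674 = 2.319.
d_min = 2.319 / √122 = 2.319 / 11.045 = 0.210.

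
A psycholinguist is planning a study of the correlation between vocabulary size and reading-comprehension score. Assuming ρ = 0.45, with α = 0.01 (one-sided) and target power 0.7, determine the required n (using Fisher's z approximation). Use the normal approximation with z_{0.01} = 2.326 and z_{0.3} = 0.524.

Fisher's z: C = ½·ln((1+r)/(1−r)) = ½·ln(2.6364) = 0.4847.
n = ((z_{α} + z_β)/C)² + 3.
(2.326 + 0.524) / 0.4847 = 2.850 / 0.4847 = 5.880.
n = 5.880² + 3 = 34.57 + 3 = 37.6.
Round up.

n = 38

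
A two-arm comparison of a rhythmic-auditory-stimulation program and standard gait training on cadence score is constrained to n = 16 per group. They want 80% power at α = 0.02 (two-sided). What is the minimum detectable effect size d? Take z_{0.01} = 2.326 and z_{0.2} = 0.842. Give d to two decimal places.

For two independent groups of n = 16 each: d_min = (z_{α/2} + z_β)·√(2/n).
z-sum = 2.326 + 0.842 = 3.168.
d_min = 3.168 × √(2/16) = 3.168 × 0.3536 = 1.120.

d_min ≈ 1.12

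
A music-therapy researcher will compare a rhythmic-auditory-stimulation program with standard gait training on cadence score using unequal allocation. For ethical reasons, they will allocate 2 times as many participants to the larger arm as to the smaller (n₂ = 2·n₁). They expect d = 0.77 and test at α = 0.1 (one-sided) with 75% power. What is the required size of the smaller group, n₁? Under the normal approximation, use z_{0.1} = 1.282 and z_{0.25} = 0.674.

With allocation ratio k = n₂/n₁ = 2, Var(x̄₁−x̄₂) = σ²(1/n₁ + 1/(k·n₁)) = σ²·(k+1)/(k·n₁).
So n₁ = (1 + 1/k)·((z_{α} + z_β)/d)² = 1.500 × (1.956/0.77)².
n₁ = 1.500 × 6.45 = 9.7.
Round up: n₁ = 10, giving n₂ = 2 × 10 = 20.

n₁ = 10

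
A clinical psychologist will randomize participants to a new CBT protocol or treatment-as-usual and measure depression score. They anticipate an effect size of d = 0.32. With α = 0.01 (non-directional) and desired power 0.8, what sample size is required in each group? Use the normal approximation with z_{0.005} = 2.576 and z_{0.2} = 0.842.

For two independent groups with equal n: n = 2·((z_{α/2} + z_β) / d)².
z_{α/2} + z_β = 2.576 + 0.842 = 3.418.
n = 2 × (3.418 / 0.32)² = 2 × 10.681² = 2 × 114.09 = 228.2.
Round up to the next whole participant.

n = 229 per group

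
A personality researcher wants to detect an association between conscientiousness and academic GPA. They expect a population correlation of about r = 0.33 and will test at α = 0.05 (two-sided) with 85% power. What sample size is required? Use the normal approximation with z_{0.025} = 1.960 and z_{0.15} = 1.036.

n = 80

Fisher's z: C = ½·ln((1+r)/(1−r)) = ½·ln(1.9851) = 0.3428.
n = ((z_{α/2} + z_β)/C)² + 3.
(1.960 + 1.036) / 0.3428 = 2.996 / 0.3428 = 8.740.
n = 8.740² + 3 = 76.38 + 3 = 79.4.
Round up.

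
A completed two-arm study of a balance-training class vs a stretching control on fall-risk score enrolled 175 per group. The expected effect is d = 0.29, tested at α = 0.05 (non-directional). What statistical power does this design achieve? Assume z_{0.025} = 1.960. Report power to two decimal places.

power ≈ 0.77

For two equal groups, power = Φ(d·√(n/2) − z_{α/2}).
d·√(n/2) = 0.29 × √(175/2) = 0.29 × 9.354 = 2.713.
z_β = 2.713 − 1.960 = 0.753.
Power = Φ(0.753) = 0.774.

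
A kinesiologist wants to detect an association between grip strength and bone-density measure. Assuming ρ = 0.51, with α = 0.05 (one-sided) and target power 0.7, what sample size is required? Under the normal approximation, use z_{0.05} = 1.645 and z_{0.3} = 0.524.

Fisher's z: C = ½·ln((1+r)/(1−r)) = ½·ln(3.0816) = 0.5627.
n = ((z_{α} + z_β)/C)² + 3.
(1.645 + 0.524) / 0.5627 = 2.169 / 0.5627 = 3.855.
n = 3.855² + 3 = 14.86 + 3 = 17.9.
Round up.

n = 18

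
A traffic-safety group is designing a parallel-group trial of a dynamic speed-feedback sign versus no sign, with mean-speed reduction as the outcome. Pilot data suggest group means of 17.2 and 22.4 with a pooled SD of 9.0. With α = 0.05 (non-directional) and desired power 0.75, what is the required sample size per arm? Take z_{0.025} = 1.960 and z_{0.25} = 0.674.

Cohen's d = |M₁ − M₂| / SD_pooled = |17.2 − 22.4| / 9.0 = 5.2 / 9.0 = 0.578.
For two independent groups with equal n: n = 2·((z_{α/2} + z_β) / d)².
z_{α/2} + z_β = 1.960 + 0.674 = 2.634.
n = 2 × (2.634 / 0.578)² = 2 × 4.557² = 2 × 20.77 = 41.5.
Round up to the next whole participant.

n = 42 per group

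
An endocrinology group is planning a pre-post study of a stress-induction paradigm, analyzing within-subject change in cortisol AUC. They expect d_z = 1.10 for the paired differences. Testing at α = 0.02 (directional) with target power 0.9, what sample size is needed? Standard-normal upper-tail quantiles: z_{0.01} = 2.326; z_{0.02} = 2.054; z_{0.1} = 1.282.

For a paired (one-sample on differences) test: n = ((z_{α} + z_β) / d)².
z_{α} + z_β = 2.054 + 1.282 = 3.336.
n = (3.336 / 1.10)² = 3.033² = 9.20.
Round up.

n = 10 pairs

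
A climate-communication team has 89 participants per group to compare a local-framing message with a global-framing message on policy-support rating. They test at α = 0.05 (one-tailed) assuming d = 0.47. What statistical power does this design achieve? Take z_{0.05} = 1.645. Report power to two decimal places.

For two equal groups, power = Φ(d·√(n/2) − z_{α}).
d·√(n/2) = 0.47 × √(89/2) = 0.47 × 6.671 = 3.135.
z_β = 3.135 − 1.645 = 1.490.
Power = Φ(1.490) = 0.932.

power ≈ 0.93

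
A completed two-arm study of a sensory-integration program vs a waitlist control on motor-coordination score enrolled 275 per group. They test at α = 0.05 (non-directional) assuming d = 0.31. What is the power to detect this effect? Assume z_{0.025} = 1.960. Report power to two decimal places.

power ≈ 0.95

For two equal groups, power = Φ(d·√(n/2) − z_{α/2}).
d·√(n/2) = 0.31 × √(275/2) = 0.31 × 11.726 = 3.635.
z_β = 3.635 − 1.960 = 1.675.
Power = Φ(1.675) = 0.953.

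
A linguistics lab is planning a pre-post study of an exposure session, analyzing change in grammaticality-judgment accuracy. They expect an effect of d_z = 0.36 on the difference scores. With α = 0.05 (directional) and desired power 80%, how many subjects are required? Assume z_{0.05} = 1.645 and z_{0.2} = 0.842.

For a paired (one-sample on differences) test: n = ((z_{α} + z_β) / d)².
z_{α} + z_β = 1.645 + 0.842 = 2.487.
n = (2.487 / 0.36)² = 6.908² = 47.73.
Round up.

n = 48 pairs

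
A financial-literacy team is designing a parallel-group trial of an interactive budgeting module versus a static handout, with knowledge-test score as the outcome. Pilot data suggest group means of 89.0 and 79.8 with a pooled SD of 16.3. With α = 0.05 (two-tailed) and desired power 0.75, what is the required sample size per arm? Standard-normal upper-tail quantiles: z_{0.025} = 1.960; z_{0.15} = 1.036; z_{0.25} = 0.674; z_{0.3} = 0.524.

Cohen's d = |M₁ − M₂| / SD_pooled = |89.0 − 79.8| / 16.3 = 9.2 / 16.3 = 0.564.
For two independent groups with equal n: n = 2·((z_{α/2} + z_β) / d)².
z_{α/2} + z_β = 1.960 + 0.674 = 2.634.
n = 2 × (2.634 / 0.564)² = 2 × 4.670² = 2 × 21.81 = 43.6.
Round up to the next whole participant.

n = 44 per group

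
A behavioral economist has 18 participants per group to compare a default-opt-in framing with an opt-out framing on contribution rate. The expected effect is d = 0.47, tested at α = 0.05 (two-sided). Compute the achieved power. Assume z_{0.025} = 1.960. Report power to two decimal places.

For two equal groups, power = Φ(d·√(n/2) − z_{α/2}).
d·√(n/2) = 0.47 × √(18/2) = 0.47 × 3.000 = 1.410.
z_β = 1.410 − 1.960 = -0.550.
Power = Φ(-0.550) = 0.291.

power ≈ 0.29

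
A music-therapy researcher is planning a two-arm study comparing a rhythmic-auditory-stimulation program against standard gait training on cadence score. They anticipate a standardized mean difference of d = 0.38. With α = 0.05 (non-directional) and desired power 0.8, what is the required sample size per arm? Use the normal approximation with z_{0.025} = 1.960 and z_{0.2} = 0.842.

For two independent groups with equal n: n = 2·((z_{α/2} + z_β) / d)².
z_{α/2} + z_β = 1.960 + 0.842 = 2.802.
n = 2 × (2.802 / 0.38)² = 2 × 7.374² = 2 × 54.37 = 108.7.
Round up to the next whole participant.

n = 109 per group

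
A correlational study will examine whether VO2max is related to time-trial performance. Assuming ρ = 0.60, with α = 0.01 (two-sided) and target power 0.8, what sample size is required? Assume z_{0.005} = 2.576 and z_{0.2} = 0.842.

n = 28

Fisher's z: C = ½·ln((1+r)/(1−r)) = ½·ln(4.0000) = 0.6931.
n = ((z_{α/2} + z_β)/C)² + 3.
(2.576 + 0.842) / 0.6931 = 3.418 / 0.6931 = 4.931.
n = 4.931² + 3 = 24.32 + 3 = 27.3.
Round up.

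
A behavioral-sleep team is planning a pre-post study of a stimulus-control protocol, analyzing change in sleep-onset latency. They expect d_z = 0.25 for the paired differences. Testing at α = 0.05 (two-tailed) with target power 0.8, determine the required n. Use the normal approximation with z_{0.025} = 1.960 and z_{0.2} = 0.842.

For a paired (one-sample on differences) test: n = ((z_{α/2} + z_β) / d)².
z_{α/2} + z_β = 1.960 + 0.842 = 2.802.
n = (2.802 / 0.25)² = 11.208² = 125.62.
Round up.

n = 126 pairs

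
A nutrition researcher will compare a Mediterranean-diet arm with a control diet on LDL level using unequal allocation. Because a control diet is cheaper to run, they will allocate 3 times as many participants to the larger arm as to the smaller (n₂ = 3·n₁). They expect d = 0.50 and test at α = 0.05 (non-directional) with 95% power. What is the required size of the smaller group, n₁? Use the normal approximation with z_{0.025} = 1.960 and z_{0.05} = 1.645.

n₁ = 70

With allocation ratio k = n₂/n₁ = 3, Var(x̄₁−x̄₂) = σ²(1/n₁ + 1/(k·n₁)) = σ²·(k+1)/(k·n₁).
So n₁ = (1 + 1/k)·((z_{α/2} + z_β)/d)² = 1.333 × (3.605/0.50)².
n₁ = 1.333 × 51.98 = 69.3.
Round up: n₁ = 70, giving n₂ = 3 × 70 = 210.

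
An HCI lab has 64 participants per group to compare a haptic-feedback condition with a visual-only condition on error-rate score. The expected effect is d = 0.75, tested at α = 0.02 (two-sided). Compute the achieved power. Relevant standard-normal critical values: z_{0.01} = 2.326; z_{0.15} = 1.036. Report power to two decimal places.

For two equal groups, power = Φ(d·√(n/2) − z_{α/2}).
d·√(n/2) = 0.75 × √(64/2) = 0.75 × 5.657 = 4.243.
z_β = 4.243 − 2.326 = 1.917.
Power = Φ(1.917) = 0.972.

power ≈ 0.97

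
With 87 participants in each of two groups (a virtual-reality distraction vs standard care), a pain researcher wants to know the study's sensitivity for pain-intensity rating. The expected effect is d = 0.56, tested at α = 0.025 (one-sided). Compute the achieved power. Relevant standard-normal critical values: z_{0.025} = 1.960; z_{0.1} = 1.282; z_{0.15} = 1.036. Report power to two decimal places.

For two equal groups, power = Φ(d·√(n/2) − z_{α}).
d·√(n/2) = 0.56 × √(87/2) = 0.56 × 6.595 = 3.693.
z_β = 3.693 − 1.960 = 1.733.
Power = Φ(1.733) = 0.958.

power ≈ 0.96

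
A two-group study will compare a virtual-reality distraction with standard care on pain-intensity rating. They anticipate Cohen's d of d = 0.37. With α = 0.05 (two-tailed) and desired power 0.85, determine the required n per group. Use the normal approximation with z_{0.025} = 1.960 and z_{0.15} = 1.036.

For two independent groups with equal n: n = 2·((z_{α/2} + z_β) / d)².
z_{α/2} + z_β = 1.960 + 1.036 = 2.996.
n = 2 × (2.996 / 0.37)² = 2 × 8.097² = 2 × 65.57 = 131.1.
Round up to the next whole participant.

n = 132 per group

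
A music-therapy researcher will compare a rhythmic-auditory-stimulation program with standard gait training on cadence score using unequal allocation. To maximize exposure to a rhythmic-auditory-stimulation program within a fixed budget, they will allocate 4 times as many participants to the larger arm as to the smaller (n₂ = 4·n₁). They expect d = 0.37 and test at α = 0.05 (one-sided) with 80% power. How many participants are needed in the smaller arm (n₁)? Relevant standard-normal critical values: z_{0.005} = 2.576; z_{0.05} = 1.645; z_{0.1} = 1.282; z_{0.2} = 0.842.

With allocation ratio k = n₂/n₁ = 4, Var(x̄₁−x̄₂) = σ²(1/n₁ + 1/(k·n₁)) = σ²·(k+1)/(k·n₁).
So n₁ = (1 + 1/k)·((z_{α} + z_β)/d)² = 1.250 × (2.487/0.37)².
n₁ = 1.250 × 45.18 = 56.5.
Round up: n₁ = 57, giving n₂ = 4 × 57 = 228.

n₁ = 57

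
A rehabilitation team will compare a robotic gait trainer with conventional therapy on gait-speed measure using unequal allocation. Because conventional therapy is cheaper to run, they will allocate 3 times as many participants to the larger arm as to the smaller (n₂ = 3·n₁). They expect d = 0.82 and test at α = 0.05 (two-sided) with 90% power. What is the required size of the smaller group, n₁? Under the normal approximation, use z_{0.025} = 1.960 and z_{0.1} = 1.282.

With allocation ratio k = n₂/n₁ = 3, Var(x̄₁−x̄₂) = σ²(1/n₁ + 1/(k·n₁)) = σ²·(k+1)/(k·n₁).
So n₁ = (1 + 1/k)·((z_{α/2} + z_β)/d)² = 1.333 × (3.242/0.82)².
n₁ = 1.333 × 15.63 = 20.8.
Round up: n₁ = 21, giving n₂ = 3 × 21 = 63.

n₁ = 21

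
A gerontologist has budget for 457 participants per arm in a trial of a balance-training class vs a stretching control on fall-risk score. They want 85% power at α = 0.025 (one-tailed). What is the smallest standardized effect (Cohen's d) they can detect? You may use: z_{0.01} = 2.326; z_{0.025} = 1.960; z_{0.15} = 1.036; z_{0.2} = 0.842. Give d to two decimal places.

d_min ≈ 0.20

For two independent groups of n = 457 each: d_min = (z_{α} + z_β)·√(2/n).
z-sum = 1.960 + 1.036 = 2.996.
d_min = 2.996 × √(2/457) = 2.996 × 0.0662 = 0.198.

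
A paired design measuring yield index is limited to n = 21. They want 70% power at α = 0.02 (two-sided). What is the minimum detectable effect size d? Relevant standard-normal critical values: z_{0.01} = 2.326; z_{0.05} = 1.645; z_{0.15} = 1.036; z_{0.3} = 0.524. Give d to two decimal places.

d_min ≈ 0.62

For a single sample (or paired design) of n = 21: d_min = (z_{α/2} + z_β)/√n.
z-sum = 2.326 + 0.524 = 2.850.
d_min = 2.850 / √21 = 2.850 / 4.583 = 0.622.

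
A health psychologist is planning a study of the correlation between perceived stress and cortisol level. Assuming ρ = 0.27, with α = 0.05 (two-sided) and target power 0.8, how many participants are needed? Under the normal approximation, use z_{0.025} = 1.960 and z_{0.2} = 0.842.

Fisher's z: C = ½·ln((1+r)/(1−r)) = ½·ln(1.7397) = 0.2769.
n = ((z_{α/2} + z_β)/C)² + 3.
(1.960 + 0.842) / 0.2769 = 2.802 / 0.2769 = 10.119.
n = 10.119² + 3 = 102.40 + 3 = 105.4.
Round up.

n = 106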